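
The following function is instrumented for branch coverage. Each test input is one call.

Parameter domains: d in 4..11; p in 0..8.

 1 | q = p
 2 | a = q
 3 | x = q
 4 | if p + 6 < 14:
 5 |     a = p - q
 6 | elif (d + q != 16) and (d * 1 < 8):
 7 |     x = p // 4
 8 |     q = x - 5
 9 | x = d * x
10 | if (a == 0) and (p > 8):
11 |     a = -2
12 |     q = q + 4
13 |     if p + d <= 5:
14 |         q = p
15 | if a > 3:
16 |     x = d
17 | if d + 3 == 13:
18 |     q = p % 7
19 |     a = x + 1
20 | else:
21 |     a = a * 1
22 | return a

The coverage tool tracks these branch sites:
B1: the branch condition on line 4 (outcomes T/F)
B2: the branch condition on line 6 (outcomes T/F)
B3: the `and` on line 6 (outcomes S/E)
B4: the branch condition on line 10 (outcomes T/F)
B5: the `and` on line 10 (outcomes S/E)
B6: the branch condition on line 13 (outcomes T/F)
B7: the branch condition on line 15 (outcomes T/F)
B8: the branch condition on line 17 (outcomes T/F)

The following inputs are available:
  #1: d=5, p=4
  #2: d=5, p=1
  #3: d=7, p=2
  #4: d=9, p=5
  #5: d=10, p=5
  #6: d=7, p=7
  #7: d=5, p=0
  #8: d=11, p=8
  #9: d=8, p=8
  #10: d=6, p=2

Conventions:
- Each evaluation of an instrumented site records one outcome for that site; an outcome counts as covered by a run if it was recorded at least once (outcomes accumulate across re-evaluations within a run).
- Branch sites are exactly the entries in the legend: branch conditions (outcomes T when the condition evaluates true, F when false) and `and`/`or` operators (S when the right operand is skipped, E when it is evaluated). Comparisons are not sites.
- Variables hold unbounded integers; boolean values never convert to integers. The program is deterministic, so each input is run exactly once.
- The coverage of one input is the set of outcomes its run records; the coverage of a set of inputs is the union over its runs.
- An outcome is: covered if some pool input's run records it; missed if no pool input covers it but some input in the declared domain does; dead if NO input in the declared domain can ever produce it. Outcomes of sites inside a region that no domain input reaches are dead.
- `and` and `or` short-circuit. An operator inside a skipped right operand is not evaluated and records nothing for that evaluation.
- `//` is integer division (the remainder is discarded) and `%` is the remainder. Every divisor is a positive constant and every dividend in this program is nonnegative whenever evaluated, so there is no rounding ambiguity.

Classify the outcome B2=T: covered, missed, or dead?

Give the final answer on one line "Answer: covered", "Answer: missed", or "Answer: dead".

no pool input records B2=T
but domain input (d=4, p=8) does record it -> reachable, so missed

Answer: missed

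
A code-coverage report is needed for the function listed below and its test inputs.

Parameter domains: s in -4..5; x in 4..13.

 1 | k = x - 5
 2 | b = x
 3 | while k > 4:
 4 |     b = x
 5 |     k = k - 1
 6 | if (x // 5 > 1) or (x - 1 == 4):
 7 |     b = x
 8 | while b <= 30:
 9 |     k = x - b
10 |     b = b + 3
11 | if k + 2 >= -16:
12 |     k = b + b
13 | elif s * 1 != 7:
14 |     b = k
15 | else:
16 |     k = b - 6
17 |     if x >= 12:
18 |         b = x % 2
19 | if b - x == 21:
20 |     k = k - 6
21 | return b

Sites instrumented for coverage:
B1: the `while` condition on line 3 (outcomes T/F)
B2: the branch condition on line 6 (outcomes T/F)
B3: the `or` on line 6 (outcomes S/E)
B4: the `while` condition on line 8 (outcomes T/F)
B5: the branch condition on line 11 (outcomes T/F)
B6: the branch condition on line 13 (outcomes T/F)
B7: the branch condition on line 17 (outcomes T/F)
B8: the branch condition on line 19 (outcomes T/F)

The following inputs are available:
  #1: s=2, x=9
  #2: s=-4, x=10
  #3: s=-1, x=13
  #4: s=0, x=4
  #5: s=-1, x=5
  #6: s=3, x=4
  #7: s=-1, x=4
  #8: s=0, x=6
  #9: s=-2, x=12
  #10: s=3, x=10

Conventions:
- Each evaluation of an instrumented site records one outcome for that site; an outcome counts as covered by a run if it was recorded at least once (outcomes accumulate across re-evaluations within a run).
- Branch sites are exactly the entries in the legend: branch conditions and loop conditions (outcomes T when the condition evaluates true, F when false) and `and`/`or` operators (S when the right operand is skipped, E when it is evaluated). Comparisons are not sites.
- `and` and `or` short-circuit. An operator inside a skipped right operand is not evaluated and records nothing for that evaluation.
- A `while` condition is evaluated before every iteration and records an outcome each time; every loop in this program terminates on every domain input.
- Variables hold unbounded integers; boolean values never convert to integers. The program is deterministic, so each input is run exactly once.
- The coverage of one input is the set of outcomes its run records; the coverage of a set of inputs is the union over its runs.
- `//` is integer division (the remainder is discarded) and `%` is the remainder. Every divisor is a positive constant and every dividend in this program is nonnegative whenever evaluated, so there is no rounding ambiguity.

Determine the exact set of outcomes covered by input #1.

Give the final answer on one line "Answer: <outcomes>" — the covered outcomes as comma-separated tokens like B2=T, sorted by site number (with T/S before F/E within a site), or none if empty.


Simulating input #1 (s=2, x=9) step by step:
  B1->F, B3->E, B2->F, B4->T, B4->T, B4->T, B4->T, B4->T, B4->T, B4->T
  B4->T, B4->F, B5->F, B6->T, B8->F
collecting distinct outcomes: B1=F, B2=F, B3=E, B4=T, B4=F, B5=F, B6=T, B8=F
Answer: B1=F, B2=F, B3=E, B4=T, B4=F, B5=F, B6=T, B8=F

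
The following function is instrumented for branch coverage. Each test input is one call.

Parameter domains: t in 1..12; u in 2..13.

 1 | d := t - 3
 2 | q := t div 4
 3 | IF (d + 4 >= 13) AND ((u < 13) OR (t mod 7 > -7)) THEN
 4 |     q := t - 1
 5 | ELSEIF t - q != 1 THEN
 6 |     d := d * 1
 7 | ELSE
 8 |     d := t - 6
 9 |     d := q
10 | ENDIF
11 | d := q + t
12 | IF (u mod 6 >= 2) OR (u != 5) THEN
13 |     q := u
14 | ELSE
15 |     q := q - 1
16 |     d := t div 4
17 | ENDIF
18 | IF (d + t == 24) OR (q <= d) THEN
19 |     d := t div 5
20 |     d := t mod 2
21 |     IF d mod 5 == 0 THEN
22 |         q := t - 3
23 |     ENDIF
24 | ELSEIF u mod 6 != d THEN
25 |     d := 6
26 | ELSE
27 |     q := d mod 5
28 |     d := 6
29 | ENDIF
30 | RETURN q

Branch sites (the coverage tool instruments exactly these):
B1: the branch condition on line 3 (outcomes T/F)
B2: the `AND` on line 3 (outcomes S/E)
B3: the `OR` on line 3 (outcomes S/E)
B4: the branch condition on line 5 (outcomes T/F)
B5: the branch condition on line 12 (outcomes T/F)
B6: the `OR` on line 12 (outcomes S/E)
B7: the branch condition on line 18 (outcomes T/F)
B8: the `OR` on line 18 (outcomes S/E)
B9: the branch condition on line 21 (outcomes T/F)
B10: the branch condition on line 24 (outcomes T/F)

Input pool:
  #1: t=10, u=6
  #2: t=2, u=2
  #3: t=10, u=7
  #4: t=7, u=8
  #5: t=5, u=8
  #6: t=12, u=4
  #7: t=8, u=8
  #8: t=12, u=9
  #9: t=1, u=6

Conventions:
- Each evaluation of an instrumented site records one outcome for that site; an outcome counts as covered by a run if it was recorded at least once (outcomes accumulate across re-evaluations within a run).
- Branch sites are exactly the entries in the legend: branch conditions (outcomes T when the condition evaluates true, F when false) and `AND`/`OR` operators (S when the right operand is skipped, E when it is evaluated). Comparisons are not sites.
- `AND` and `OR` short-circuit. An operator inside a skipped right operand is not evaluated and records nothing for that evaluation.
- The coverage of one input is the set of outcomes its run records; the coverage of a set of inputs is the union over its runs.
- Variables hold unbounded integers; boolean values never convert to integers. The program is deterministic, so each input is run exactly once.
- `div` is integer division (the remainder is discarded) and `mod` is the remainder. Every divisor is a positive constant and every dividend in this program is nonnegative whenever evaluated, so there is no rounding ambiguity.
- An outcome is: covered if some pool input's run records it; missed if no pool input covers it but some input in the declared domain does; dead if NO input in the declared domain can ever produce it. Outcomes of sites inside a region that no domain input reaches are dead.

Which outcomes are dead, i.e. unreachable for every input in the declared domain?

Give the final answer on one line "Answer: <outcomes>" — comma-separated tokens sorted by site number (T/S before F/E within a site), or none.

checking every outcome against all 144 domain inputs:
  B5=F: no domain input ever produces it -> dead
  reachable outcomes have witnesses, e.g. B1=T (e.g. t=12, u=2), B1=F (e.g. t=1, u=2), B2=S (e.g. t=1, u=2), B2=E (e.g. t=12, u=2)

Answer: B5=F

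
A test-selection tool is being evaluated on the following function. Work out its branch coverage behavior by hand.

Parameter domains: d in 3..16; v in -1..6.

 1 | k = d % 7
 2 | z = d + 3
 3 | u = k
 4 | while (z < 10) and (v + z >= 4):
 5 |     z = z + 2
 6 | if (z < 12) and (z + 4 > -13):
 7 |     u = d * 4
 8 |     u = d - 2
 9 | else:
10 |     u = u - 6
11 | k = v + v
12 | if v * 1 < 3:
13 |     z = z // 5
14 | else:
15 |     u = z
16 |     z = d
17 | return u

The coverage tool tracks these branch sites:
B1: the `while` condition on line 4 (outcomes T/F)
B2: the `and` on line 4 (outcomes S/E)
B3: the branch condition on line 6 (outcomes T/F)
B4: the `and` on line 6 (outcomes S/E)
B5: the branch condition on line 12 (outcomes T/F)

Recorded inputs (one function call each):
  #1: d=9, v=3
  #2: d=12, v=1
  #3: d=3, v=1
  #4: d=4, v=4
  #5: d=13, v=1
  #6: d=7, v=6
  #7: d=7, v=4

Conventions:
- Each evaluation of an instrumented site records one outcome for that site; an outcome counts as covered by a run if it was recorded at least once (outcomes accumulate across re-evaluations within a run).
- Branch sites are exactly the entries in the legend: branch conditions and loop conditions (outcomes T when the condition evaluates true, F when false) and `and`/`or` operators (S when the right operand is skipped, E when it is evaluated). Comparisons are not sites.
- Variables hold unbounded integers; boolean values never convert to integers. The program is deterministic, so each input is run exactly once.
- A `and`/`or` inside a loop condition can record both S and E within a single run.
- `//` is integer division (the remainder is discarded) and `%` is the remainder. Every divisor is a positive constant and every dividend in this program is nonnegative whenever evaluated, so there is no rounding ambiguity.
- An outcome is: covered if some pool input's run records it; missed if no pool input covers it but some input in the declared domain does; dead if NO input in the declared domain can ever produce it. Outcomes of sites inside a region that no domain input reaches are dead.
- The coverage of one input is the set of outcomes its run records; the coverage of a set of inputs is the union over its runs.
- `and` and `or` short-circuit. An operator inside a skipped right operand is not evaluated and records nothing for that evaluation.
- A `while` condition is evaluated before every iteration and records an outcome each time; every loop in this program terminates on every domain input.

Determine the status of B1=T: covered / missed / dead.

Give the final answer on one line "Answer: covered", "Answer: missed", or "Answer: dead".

B1=T is recorded by pool input(s) 3, 4 -> covered

Answer: covered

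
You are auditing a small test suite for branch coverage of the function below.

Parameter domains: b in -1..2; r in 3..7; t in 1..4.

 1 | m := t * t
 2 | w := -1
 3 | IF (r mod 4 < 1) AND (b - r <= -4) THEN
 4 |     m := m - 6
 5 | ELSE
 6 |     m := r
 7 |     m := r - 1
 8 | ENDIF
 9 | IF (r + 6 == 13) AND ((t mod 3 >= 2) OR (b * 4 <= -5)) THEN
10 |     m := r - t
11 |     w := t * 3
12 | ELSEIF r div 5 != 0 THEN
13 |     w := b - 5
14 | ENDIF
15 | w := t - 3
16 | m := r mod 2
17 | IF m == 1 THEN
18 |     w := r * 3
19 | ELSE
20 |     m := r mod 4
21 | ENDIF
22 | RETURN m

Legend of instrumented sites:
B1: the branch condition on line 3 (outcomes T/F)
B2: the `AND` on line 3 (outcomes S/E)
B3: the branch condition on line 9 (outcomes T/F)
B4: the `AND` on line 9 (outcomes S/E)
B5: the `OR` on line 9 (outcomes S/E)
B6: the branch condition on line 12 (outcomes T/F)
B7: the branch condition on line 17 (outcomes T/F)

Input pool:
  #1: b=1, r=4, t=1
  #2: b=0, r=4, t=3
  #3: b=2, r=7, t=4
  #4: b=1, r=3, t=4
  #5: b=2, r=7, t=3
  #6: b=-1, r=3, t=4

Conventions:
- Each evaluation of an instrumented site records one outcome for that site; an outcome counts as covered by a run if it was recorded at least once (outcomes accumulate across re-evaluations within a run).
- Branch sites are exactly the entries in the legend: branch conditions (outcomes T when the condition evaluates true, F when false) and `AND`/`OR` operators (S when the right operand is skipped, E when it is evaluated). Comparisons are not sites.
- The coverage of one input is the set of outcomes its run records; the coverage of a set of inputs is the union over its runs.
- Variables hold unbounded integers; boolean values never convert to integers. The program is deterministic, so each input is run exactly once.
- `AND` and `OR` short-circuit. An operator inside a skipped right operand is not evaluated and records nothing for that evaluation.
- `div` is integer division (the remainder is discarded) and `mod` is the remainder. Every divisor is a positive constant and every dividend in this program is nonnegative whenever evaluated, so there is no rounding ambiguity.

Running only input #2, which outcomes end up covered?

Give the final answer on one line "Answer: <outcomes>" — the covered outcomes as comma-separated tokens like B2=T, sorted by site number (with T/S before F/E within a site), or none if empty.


Simulating input #2 (b=0, r=4, t=3) step by step:
  B2->E, B1->T, B4->S, B3->F, B6->F, B7->F
deduplicating events, the covered set is: B1=T, B2=E, B3=F, B4=S, B6=F, B7=F
Answer: B1=T, B2=E, B3=F, B4=S, B6=F, B7=F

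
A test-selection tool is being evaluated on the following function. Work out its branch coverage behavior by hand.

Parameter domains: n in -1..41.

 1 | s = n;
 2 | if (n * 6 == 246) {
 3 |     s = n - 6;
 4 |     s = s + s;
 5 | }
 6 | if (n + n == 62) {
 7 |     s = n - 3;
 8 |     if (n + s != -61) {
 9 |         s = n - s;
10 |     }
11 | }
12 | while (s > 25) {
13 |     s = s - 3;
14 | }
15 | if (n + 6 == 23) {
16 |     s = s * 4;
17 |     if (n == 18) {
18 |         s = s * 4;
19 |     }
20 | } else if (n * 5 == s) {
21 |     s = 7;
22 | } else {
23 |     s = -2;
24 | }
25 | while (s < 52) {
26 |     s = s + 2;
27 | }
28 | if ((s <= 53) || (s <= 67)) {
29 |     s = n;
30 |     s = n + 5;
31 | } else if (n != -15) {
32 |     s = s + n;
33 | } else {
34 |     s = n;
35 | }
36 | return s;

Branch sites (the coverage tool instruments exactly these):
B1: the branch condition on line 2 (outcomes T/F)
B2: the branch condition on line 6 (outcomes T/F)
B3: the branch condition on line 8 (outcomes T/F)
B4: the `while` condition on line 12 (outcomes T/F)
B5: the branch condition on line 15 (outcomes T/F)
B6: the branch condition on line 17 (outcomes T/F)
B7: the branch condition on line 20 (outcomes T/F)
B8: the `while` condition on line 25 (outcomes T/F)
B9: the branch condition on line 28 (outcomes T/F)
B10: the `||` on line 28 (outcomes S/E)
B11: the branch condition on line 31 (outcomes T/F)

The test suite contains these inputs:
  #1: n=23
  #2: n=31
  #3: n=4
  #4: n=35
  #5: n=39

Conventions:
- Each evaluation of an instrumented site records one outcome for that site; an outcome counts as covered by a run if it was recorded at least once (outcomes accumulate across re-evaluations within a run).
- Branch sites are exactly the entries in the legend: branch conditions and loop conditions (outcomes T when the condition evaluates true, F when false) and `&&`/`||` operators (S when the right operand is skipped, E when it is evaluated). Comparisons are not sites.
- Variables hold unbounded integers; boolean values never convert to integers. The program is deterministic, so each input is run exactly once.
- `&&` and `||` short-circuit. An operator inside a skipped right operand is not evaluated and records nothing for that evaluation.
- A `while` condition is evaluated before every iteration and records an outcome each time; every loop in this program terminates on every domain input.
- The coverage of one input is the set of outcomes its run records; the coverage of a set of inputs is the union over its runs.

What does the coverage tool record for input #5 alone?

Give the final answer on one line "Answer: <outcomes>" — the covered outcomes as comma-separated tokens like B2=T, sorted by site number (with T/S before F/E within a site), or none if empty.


Tracing the run of input #5 (n=39):
  B1->F, B2->F, B4->T, B4->T, B4->T, B4->T, B4->T, B4->F, B5->F, B7->F
  B8->T, B8->T, B8->T, B8->T, B8->T, B8->T, B8->T, B8->T, B8->T, B8->T
  B8->T, B8->T, B8->T, B8->T, B8->T, B8->T, B8->T, B8->T, B8->T, B8->T
  B8->T, B8->T, B8->T, B8->T, B8->T, B8->T, B8->T, B8->F, B10->S, B9->T
deduplicating events, the covered set is: B1=F, B2=F, B4=T, B4=F, B5=F, B7=F, B8=T, B8=F, B9=T, B10=S
Answer: B1=F, B2=F, B4=T, B4=F, B5=F, B7=F, B8=T, B8=F, B9=T, B10=S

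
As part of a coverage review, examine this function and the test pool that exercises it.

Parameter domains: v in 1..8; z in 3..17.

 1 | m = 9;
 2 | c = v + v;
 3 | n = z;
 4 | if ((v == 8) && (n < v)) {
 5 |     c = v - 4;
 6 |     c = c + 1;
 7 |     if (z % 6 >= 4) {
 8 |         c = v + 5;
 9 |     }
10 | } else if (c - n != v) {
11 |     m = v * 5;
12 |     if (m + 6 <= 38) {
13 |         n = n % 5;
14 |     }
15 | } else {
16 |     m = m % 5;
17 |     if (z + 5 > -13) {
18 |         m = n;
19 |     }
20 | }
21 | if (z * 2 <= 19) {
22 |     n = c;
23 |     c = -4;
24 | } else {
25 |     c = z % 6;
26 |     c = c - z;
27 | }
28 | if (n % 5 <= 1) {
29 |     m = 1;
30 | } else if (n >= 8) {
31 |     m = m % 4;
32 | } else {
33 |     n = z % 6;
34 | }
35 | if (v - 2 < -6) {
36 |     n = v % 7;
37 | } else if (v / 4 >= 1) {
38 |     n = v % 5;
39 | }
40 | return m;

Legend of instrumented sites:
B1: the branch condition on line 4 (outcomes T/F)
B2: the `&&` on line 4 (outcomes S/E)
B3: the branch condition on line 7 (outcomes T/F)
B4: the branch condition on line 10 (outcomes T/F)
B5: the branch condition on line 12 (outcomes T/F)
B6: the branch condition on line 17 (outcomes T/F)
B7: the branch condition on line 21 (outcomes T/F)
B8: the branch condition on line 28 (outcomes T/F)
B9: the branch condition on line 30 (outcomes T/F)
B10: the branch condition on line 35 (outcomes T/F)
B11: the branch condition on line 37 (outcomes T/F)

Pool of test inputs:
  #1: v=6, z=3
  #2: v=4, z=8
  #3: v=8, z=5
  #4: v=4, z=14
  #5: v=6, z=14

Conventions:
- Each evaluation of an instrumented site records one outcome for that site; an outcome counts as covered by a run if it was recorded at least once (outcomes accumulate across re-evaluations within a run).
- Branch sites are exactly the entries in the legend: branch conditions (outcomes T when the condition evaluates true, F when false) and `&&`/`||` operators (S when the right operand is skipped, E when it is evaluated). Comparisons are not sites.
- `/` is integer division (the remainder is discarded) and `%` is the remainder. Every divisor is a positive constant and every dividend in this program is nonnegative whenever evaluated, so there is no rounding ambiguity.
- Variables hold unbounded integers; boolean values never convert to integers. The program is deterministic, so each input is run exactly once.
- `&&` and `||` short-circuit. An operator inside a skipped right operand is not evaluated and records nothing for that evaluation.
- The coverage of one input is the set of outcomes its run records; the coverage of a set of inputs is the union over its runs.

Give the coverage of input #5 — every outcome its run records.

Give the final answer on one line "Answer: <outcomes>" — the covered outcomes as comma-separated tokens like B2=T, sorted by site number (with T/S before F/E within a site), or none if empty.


Running input #5 (v=6, z=14), event by event:
  B2->S, B1->F, B4->T, B5->T, B7->F, B8->F, B9->F, B10->F, B11->T
collecting distinct outcomes: B1=F, B2=S, B4=T, B5=T, B7=F, B8=F, B9=F, B10=F, B11=T
Answer: B1=F, B2=S, B4=T, B5=T, B7=F, B8=F, B9=F, B10=F, B11=T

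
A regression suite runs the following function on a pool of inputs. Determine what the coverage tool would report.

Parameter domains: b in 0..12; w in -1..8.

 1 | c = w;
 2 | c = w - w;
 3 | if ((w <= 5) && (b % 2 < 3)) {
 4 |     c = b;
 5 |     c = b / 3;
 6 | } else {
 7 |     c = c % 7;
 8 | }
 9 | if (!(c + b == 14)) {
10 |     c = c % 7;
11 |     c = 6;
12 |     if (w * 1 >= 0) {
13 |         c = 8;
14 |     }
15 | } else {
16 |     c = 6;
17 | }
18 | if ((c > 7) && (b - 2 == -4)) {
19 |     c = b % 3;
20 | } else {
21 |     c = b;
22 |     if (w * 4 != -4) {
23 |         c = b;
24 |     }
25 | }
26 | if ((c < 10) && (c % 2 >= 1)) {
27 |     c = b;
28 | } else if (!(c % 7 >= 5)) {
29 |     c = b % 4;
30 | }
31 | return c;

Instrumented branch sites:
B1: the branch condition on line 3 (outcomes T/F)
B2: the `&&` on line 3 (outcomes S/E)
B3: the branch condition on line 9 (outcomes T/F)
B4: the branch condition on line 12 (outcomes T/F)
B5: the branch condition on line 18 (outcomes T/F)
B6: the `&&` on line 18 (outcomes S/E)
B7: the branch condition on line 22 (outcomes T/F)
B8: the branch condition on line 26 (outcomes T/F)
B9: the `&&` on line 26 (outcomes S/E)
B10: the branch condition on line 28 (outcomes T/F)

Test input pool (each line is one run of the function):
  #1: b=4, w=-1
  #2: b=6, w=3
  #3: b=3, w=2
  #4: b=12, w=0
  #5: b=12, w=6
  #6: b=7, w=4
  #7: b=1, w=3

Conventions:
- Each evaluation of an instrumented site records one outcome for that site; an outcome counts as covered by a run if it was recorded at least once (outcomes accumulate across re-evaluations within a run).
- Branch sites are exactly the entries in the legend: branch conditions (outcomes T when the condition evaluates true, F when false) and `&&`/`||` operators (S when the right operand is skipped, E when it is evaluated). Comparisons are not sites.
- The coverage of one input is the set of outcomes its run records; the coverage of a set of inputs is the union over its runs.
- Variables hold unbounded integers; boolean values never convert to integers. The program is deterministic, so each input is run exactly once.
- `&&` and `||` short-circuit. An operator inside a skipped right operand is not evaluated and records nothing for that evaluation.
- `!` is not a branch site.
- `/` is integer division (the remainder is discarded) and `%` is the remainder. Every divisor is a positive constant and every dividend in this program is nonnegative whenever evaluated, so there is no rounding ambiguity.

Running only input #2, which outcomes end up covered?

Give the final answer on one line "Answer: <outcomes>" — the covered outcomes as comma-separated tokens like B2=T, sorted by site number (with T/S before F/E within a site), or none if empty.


Running input #2 (b=6, w=3), event by event:
  B2->E, B1->T, B3->T, B4->T, B6->E, B5->F, B7->T, B9->E, B8->F, B10->F
deduplicating events, the covered set is: B1=T, B2=E, B3=T, B4=T, B5=F, B6=E, B7=T, B8=F, B9=E, B10=F
Answer: B1=T, B2=E, B3=T, B4=T, B5=F, B6=E, B7=T, B8=F, B9=E, B10=F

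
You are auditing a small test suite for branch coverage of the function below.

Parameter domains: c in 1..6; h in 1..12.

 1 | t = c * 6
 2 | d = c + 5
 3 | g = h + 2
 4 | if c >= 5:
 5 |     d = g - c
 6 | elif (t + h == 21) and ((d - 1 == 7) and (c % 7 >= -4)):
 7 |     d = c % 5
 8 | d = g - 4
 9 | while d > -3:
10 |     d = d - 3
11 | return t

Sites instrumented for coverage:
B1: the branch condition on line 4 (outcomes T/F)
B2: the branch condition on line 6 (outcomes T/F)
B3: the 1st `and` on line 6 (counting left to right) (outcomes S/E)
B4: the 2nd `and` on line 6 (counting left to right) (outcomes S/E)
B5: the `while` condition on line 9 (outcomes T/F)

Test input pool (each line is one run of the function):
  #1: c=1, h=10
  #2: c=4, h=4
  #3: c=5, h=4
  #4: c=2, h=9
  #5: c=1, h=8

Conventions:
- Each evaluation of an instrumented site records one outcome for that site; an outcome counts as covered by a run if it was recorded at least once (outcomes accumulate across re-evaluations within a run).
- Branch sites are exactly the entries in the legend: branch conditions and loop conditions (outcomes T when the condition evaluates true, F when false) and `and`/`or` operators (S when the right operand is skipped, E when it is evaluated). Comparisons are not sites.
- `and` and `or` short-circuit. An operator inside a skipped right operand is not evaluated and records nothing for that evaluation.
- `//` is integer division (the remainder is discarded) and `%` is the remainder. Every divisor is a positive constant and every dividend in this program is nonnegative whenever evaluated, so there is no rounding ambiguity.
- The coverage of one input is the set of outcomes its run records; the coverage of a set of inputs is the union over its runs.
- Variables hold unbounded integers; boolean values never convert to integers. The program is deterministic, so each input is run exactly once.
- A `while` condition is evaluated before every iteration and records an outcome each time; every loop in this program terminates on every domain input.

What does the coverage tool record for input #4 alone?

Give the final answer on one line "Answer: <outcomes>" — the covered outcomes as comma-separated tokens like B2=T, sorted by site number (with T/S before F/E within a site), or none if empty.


Simulating input #4 (c=2, h=9) step by step:
  B1->F, B3->E, B4->S, B2->F, B5->T, B5->T, B5->T, B5->T, B5->F
deduplicating events, the covered set is: B1=F, B2=F, B3=E, B4=S, B5=T, B5=F
Answer: B1=F, B2=F, B3=E, B4=S, B5=T, B5=F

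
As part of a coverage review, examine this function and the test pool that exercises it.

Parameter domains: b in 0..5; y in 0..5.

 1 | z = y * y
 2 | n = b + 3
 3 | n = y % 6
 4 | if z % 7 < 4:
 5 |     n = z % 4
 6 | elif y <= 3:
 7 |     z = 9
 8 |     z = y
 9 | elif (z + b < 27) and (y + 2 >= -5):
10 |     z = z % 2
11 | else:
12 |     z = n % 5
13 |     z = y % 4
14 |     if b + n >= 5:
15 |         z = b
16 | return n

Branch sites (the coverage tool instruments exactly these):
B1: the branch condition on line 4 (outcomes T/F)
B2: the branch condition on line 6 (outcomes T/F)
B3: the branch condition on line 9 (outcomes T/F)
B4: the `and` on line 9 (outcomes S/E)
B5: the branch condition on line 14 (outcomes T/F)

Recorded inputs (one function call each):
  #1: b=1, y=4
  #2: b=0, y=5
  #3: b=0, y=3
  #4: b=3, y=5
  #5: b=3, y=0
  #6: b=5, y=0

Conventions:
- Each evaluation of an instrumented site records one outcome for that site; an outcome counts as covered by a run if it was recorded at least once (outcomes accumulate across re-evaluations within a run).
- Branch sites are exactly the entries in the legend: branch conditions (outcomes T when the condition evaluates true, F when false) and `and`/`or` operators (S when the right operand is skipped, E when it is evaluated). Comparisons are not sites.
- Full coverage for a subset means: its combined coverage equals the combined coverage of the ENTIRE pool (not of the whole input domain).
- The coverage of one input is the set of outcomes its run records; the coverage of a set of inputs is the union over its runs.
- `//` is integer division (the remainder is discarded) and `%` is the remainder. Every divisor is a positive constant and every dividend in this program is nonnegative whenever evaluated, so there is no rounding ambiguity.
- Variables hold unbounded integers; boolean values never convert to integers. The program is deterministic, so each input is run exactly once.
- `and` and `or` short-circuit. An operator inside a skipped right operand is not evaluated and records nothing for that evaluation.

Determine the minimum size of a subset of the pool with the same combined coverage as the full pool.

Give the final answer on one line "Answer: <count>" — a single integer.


run #1 (b=1, y=4) records B1=T
run #2 (b=0, y=5) records B1=F, B2=F, B3=T, B4=E
run #3 (b=0, y=3) records B1=T
run #4 (b=3, y=5) records B1=F, B2=F, B3=F, B4=S, B5=T
run #5 (b=3, y=0) records B1=T
run #6 (b=5, y=0) records B1=T
together the pool reaches 8 outcomes: B1=T, B1=F, B2=F, B3=T, B3=F, B4=S, B4=E, B5=T
every size-1 subset falls short of the 8 outcomes (best: 5/8)
every size-2 subset falls short of the 8 outcomes (best: 7/8)
size 3: inputs {1, 2, 4} cover all 8 outcomes, and no lexicographically smaller subset of this size does
Answer: 3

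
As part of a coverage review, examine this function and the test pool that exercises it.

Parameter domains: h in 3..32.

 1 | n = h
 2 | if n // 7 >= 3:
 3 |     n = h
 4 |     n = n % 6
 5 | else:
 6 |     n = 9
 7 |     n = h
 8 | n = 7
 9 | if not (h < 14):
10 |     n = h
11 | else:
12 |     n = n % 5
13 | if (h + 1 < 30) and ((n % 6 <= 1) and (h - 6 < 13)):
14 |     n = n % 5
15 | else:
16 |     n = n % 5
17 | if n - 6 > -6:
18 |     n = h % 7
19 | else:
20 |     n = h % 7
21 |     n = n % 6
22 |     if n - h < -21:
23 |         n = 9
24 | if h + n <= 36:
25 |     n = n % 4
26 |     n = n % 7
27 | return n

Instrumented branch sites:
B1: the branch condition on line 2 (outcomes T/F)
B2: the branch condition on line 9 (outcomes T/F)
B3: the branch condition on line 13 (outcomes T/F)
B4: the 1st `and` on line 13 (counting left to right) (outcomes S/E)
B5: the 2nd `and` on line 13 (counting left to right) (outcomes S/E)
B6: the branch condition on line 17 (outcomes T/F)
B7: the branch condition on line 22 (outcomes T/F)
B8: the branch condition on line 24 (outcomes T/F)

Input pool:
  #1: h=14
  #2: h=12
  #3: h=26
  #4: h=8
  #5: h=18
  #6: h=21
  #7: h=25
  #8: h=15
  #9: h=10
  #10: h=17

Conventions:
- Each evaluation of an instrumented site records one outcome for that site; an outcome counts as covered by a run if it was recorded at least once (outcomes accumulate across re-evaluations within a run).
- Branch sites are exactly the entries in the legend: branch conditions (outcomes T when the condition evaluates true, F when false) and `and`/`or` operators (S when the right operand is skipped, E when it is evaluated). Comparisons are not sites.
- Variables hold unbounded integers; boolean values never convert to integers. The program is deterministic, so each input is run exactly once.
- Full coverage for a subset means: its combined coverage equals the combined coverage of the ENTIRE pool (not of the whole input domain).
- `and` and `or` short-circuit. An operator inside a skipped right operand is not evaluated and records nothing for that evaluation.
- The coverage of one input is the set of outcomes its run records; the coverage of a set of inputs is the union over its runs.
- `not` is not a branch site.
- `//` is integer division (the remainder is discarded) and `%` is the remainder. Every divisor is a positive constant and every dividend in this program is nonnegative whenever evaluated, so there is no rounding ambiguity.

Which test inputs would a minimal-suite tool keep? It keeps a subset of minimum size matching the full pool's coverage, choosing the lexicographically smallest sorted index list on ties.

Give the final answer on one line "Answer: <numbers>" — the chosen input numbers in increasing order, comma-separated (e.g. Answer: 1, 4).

run #1 (h=14) runs B1->F, B2->T, B4->E, B5->S, B3->F, B6->T, B8->T; records B1=F, B2=T, B3=F, B4=E, B5=S, B6=T, B8=T
run #2 (h=12) runs B1->F, B2->F, B4->E, B5->S, B3->F, B6->T, B8->T; records B1=F, B2=F, B3=F, B4=E, B5=S, B6=T, B8=T
run #3 (h=26) runs B1->T, B2->T, B4->E, B5->S, B3->F, B6->T, B8->T; records B1=T, B2=T, B3=F, B4=E, B5=S, B6=T, B8=T
run #4 (h=8) runs B1->F, B2->F, B4->E, B5->S, B3->F, B6->T, B8->T; records B1=F, B2=F, B3=F, B4=E, B5=S, B6=T, B8=T
run #5 (h=18) runs B1->F, B2->T, B4->E, B5->E, B3->T, B6->T, B8->T; records B1=F, B2=T, B3=T, B4=E, B5=E, B6=T, B8=T
run #6 (h=21) runs B1->T, B2->T, B4->E, B5->S, B3->F, B6->T, B8->T; records B1=T, B2=T, B3=F, B4=E, B5=S, B6=T, B8=T
run #7 (h=25) runs B1->T, B2->T, B4->E, B5->E, B3->F, B6->F, B7->F, B8->T; records B1=T, B2=T, B3=F, B4=E, B5=E, B6=F, B7=F, B8=T
run #8 (h=15) runs B1->F, B2->T, B4->E, B5->S, B3->F, B6->F, B7->F, B8->T; records B1=F, B2=T, B3=F, B4=E, B5=S, B6=F, B7=F, B8=T
run #9 (h=10) runs B1->F, B2->F, B4->E, B5->S, B3->F, B6->T, B8->T; records B1=F, B2=F, B3=F, B4=E, B5=S, B6=T, B8=T
run #10 (h=17) runs B1->F, B2->T, B4->E, B5->S, B3->F, B6->T, B8->T; records B1=F, B2=T, B3=F, B4=E, B5=S, B6=T, B8=T
union over all inputs: B1=T, B1=F, B2=T, B2=F, B3=T, B3=F, B4=E, B5=S, B5=E, B6=T, B6=F, B7=F, B8=T (13 outcomes)
no size-1 subset reaches all 13 outcomes (best union: 8/13)
no size-2 subset reaches all 13 outcomes (best union: 12/13)
inputs {2, 5, 7} (size 3) cover everything; no size-3 subset with a lexicographically smaller index list covers all 13

Answer: 2, 5, 7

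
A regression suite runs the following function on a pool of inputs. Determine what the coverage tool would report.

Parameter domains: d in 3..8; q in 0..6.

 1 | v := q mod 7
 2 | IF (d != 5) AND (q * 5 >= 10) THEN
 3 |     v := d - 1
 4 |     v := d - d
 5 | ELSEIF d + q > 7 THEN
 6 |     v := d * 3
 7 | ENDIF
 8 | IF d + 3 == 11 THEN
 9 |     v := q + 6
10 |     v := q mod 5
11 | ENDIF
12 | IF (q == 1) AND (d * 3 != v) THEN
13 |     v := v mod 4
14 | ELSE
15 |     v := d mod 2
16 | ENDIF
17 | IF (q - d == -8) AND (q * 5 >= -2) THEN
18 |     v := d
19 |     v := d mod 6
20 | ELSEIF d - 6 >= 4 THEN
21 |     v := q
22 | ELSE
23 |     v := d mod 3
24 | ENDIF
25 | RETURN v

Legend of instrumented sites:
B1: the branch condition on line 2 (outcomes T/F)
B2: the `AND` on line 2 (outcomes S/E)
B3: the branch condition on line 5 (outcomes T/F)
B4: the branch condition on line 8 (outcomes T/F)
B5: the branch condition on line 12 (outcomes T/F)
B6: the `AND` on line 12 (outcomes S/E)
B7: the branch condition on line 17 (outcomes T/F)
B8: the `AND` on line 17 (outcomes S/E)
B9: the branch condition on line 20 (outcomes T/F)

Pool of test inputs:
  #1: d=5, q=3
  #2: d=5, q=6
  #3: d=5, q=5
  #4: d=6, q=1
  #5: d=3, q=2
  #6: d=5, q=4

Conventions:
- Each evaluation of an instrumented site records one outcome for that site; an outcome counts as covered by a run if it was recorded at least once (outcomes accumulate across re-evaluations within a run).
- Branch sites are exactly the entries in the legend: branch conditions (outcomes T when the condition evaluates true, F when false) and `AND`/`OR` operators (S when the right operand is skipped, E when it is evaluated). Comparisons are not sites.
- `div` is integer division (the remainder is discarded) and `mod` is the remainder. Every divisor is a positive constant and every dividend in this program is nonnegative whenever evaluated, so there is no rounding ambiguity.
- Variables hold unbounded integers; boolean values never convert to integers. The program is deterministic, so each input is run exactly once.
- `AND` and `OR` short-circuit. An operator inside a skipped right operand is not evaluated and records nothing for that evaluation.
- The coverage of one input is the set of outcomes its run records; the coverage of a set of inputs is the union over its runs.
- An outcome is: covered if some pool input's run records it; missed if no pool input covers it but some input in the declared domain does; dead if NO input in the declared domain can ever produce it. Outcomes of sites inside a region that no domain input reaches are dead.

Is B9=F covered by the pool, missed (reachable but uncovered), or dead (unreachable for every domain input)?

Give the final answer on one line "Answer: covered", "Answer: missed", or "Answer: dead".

B9=F is recorded by pool input(s) 1, 2, 3, 4, 5, 6 -> covered

Answer: covered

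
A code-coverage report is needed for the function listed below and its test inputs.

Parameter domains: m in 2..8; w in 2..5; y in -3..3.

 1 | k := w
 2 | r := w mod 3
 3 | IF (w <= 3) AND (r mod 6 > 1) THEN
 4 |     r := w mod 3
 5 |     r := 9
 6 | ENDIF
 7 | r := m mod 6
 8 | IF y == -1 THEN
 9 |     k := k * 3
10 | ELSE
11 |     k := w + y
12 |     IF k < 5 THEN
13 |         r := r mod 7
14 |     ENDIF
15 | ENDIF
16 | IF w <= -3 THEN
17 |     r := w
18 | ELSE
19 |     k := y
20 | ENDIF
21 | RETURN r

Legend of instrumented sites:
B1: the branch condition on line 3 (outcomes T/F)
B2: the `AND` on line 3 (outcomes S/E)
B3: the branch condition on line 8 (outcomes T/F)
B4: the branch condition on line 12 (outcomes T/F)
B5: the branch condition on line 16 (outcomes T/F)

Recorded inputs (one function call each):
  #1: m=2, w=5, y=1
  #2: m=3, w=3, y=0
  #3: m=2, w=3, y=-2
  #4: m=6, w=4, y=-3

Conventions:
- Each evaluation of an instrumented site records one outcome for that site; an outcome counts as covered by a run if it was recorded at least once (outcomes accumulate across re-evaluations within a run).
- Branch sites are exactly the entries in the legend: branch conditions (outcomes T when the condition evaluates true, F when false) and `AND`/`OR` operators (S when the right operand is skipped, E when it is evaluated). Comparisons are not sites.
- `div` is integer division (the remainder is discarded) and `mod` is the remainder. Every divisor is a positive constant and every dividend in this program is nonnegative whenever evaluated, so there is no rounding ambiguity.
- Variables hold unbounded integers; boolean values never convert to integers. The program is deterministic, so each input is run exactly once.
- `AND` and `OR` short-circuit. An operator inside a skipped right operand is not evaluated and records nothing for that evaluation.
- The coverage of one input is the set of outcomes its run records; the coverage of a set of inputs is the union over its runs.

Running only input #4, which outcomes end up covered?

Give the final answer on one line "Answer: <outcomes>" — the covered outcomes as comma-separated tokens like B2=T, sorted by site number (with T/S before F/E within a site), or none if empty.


Running input #4 (m=6, w=4, y=-3), event by event:
  B2->S, B1->F, B3->F, B4->T, B5->F
distinct outcomes covered: B1=F, B2=S, B3=F, B4=T, B5=F
Answer: B1=F, B2=S, B3=F, B4=T, B5=F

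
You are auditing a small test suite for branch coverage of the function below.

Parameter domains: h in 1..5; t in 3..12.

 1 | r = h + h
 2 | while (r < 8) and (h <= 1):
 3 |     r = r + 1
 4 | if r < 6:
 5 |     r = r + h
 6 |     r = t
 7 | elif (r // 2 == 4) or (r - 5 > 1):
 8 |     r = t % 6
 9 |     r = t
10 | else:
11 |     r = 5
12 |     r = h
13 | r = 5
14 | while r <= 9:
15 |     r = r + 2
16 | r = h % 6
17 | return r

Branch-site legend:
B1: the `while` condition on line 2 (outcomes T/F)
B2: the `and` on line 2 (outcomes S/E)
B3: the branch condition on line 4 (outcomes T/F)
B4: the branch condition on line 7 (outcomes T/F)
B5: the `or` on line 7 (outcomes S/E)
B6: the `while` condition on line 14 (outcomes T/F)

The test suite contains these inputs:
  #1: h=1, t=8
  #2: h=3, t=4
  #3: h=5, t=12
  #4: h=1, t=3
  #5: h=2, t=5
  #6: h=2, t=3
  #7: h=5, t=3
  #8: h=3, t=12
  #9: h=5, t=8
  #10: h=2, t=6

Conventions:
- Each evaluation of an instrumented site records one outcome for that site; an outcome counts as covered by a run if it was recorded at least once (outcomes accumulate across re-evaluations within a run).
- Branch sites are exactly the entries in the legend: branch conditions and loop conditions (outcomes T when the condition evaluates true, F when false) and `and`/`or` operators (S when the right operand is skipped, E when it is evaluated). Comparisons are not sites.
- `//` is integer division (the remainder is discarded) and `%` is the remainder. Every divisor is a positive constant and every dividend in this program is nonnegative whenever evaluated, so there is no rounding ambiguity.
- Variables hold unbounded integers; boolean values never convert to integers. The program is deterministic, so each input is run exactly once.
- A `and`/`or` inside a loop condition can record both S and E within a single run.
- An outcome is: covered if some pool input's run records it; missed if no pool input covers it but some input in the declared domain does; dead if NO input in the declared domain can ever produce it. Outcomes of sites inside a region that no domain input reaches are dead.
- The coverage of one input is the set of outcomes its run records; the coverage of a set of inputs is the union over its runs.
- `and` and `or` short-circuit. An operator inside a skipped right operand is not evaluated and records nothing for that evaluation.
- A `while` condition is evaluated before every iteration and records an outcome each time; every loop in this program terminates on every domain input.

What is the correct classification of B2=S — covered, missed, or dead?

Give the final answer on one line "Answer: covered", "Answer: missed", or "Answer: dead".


B2=S is recorded by pool input(s) 1, 3, 4, 7, 9 -> covered
Answer: covered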